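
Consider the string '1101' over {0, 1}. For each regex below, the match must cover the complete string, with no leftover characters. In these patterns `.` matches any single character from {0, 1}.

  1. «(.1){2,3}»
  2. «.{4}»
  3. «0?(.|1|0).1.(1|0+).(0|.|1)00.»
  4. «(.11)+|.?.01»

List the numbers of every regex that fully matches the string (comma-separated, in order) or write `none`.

1, 2, 4

1 → match
2 → match
3 → no match
4 → match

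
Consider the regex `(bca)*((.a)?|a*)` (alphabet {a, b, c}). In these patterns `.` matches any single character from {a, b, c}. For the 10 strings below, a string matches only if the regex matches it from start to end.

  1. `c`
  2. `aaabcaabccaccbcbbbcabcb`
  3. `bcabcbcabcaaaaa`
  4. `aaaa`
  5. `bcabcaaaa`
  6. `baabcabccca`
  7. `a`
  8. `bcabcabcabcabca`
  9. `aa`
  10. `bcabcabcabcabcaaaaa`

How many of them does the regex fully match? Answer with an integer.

6

1 → no match
2 → no match
3 → no match
4 → match
5 → match
6 → no match
7 → match
8 → match
9 → match
10 → match
Total matched: 6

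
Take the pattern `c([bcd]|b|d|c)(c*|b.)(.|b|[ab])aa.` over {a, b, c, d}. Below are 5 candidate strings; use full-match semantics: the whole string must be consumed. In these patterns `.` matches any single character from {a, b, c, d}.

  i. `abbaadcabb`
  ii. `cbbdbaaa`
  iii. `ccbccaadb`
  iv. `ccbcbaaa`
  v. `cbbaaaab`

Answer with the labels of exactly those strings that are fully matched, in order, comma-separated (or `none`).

ii, iv, v

i → no match — must start with `c`
ii → match
iii → no match
iv → match
v → match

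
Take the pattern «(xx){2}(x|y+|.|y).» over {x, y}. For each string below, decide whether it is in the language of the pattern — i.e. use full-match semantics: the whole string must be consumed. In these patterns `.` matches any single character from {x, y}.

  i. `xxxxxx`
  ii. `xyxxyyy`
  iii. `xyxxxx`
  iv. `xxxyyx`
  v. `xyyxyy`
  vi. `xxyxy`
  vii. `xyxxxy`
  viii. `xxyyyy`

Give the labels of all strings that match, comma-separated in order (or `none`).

i → match
ii → no match — must start with `xx`
iii → no match — must start with `xx`
iv → no match
v → no match — must start with `xx`
vi → no match
vii → no match — must start with `xx`
viii → no match

i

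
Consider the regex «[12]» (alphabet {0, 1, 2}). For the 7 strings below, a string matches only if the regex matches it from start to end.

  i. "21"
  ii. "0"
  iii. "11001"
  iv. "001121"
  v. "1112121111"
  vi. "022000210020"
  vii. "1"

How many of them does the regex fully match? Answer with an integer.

i. "21" → no match
ii. "0" → no match
iii. "11001" → no match
iv. "001121" → no match
v. "1112121111" → no match
vi. "022000210020" → no match
vii. "1" → match
Total matched: 1

1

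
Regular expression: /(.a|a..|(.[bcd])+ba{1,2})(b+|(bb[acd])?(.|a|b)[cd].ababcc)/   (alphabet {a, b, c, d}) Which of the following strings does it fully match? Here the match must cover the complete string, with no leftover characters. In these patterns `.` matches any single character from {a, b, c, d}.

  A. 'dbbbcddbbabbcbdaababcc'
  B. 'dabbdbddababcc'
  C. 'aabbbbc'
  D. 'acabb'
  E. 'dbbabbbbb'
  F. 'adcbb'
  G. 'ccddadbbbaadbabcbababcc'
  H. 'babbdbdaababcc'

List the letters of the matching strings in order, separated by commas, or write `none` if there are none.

A → match
B → match
C → no match
D → match
E → match
F → match
G → no match
H → match

A, B, D, E, F, H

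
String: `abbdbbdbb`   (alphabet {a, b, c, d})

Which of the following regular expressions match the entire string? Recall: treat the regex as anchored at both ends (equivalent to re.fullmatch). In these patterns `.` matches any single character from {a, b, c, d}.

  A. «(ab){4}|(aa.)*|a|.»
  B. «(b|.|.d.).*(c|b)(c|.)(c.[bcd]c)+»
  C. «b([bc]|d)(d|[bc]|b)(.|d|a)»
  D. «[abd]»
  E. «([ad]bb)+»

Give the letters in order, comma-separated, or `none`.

E

A → no match
B → no match — must end with `c`
C → no match — must start with `b`
D → no match
E → match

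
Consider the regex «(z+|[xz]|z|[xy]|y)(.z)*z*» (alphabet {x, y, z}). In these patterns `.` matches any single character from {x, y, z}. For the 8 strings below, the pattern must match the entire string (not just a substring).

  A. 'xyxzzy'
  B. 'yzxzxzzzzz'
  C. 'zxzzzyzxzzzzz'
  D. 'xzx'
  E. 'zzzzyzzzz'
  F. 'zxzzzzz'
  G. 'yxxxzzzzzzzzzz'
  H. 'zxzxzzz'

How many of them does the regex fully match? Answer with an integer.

4

A → no match
B → no match
C → match
D → no match
E → match
F → match
G → no match
H → match
Total matched: 4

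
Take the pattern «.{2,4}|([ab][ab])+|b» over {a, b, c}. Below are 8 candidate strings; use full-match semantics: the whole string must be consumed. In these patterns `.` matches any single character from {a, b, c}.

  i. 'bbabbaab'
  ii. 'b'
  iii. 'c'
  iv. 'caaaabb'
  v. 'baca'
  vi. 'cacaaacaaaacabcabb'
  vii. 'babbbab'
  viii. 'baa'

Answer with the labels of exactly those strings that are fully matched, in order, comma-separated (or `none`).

i, ii, v, viii

i → match
ii → match
iii → no match
iv → no match
v → match
vi → no match
vii → no match
viii → match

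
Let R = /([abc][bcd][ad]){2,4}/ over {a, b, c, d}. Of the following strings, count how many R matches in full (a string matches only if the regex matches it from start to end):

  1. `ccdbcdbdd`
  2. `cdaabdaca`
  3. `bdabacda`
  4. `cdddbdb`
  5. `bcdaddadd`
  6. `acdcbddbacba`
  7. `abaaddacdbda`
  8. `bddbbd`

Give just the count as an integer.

5

1 → match
2 → match
3 → no match
4 → no match
5 → match
6 → no match
7 → match
8 → match
Total matched: 5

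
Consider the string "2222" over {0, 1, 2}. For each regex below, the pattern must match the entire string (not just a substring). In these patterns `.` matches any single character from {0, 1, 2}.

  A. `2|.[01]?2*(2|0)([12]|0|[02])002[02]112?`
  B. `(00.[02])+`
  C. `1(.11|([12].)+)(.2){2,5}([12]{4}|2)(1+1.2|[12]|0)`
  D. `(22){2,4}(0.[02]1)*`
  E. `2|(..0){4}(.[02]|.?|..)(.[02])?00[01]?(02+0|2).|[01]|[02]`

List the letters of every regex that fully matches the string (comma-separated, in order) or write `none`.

A → no match
B → no match — must start with "00"
C → no match — must start with "1"
D → match
E → no match

D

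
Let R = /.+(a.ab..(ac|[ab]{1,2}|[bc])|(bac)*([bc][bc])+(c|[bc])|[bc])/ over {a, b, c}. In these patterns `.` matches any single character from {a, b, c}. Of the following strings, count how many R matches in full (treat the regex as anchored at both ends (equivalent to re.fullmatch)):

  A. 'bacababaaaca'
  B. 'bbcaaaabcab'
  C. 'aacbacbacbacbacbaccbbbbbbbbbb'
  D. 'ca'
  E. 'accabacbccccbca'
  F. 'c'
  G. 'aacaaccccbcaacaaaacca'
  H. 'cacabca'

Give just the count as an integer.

A → no match
B → match
C → match
D → no match
E → no match
F → no match
G → no match
H → no match
Total matched: 2

2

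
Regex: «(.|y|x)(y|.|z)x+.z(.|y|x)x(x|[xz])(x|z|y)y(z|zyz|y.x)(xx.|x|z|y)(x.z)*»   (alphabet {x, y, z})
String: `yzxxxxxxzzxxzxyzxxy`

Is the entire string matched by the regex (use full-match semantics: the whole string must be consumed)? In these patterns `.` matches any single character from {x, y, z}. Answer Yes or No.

Yes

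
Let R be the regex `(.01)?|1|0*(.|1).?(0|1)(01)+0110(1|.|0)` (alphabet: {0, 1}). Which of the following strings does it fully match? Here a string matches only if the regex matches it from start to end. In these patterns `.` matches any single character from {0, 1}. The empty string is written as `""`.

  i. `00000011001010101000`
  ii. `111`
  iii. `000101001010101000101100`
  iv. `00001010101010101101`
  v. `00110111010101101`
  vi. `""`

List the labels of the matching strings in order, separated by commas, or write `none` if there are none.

iv, vi

i → no match
ii → no match
iii → no match
iv → match
v → no match
vi → match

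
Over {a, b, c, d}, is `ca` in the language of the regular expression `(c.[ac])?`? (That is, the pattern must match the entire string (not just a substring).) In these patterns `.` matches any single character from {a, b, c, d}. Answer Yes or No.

No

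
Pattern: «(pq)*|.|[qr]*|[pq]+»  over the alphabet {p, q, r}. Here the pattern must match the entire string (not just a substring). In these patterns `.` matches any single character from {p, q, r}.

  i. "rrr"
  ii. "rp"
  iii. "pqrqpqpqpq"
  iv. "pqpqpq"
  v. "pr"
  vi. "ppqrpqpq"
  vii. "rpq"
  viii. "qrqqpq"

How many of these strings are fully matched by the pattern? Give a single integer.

i → match
ii → no match
iii → no match
iv → match
v → no match
vi → no match
vii → no match
viii → no match
Total matched: 2

2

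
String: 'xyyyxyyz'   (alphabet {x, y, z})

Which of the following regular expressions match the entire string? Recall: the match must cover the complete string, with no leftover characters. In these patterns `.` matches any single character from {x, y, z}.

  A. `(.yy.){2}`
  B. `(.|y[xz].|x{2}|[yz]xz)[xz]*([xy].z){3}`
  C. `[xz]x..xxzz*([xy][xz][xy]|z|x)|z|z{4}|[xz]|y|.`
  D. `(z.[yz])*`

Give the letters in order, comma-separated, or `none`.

A → match
B → no match
C → no match
D → no match

A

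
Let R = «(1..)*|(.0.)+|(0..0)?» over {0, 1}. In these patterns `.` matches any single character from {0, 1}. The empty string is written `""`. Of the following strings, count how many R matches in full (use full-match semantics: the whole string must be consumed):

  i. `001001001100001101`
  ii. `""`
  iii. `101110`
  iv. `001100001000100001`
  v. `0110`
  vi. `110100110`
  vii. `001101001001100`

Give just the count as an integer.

i → match
ii → match
iii → match
iv → match
v → match
vi → match
vii → match
Total matched: 7

7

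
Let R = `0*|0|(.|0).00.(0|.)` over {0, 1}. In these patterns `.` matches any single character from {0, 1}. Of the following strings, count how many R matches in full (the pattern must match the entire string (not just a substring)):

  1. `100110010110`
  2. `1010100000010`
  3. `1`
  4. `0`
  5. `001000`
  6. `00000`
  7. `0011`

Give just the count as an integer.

2

1 → no match
2 → no match
3 → no match
4 → match
5 → no match
6 → match
7 → no match
Total matched: 2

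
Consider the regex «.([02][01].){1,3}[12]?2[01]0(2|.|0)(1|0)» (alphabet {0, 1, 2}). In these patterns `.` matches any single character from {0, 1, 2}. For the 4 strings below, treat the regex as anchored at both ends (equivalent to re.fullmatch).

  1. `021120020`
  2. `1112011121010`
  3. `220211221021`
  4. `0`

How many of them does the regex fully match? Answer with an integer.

1

1 → match
2 → no match
3 → no match
4 → no match
Total matched: 1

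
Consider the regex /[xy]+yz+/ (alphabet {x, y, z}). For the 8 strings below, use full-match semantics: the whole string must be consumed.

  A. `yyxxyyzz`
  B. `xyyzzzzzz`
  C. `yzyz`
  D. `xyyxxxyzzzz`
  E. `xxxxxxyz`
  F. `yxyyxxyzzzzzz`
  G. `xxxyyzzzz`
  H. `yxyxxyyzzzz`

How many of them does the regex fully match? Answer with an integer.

7

A → match
B → match
C → no match
D → match
E → match
F → match
G → match
H → match
Total matched: 7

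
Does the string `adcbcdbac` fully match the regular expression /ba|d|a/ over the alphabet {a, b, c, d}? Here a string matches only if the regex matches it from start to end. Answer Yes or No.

No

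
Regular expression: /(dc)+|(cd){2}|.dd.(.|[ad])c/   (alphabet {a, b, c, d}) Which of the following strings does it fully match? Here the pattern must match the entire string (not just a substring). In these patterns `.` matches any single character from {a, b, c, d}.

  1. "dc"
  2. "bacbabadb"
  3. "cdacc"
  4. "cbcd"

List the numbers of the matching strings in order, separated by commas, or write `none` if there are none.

1

1 → match
2 → no match
3 → no match
4 → no match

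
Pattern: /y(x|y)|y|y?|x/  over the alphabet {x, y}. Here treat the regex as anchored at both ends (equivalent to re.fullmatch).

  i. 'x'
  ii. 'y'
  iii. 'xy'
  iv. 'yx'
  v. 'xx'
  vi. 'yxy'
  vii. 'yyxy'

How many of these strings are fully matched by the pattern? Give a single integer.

3

i → match
ii → match
iii → no match
iv → match
v → no match
vi → no match
vii → no match
Total matched: 3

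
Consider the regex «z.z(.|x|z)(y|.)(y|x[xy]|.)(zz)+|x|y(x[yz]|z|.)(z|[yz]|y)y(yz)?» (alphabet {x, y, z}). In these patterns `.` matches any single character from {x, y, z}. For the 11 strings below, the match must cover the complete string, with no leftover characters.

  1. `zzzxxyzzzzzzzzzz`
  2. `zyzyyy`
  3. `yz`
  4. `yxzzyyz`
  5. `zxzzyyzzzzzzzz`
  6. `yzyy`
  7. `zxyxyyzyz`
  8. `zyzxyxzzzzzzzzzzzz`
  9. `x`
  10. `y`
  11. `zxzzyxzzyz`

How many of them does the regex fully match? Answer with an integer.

6

1 → match
2 → no match
3 → no match
4 → match
5 → match
6 → match
7 → no match
8 → match
9 → match
10 → no match
11 → no match
Total matched: 6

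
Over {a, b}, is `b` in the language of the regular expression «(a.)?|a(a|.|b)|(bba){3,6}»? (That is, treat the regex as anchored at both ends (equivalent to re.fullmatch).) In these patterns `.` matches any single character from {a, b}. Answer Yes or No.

No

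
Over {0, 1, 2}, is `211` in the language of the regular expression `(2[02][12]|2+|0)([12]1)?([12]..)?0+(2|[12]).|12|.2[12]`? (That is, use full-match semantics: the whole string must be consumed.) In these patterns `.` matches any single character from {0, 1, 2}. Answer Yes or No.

No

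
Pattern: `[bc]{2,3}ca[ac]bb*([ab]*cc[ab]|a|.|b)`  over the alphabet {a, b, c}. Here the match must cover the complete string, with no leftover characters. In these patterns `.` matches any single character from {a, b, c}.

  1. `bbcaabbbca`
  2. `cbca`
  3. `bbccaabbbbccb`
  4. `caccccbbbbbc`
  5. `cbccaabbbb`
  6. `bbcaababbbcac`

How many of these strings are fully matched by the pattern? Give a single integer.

2

1. `bbcaabbbca` → no match
2. `cbca` → no match
3 → match
4. `caccccbbbbbc` → no match
5. `cbccaabbbb` → match
6 → no match
Total matched: 2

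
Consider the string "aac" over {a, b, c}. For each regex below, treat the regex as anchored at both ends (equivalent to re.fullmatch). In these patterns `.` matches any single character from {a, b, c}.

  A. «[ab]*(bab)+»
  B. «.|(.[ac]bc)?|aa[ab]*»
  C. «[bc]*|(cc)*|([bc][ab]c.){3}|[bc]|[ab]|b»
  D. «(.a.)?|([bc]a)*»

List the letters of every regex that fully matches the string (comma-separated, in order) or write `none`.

A → no match — must end with "bab"
B → no match
C → no match
D → match

D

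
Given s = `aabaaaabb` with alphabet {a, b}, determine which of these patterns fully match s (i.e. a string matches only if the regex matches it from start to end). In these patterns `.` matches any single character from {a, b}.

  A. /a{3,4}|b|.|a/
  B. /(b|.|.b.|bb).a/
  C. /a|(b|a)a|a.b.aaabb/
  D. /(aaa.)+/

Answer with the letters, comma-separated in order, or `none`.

A → no match
B → no match — must end with `a`
C → match
D → no match — must start with `aaa`

C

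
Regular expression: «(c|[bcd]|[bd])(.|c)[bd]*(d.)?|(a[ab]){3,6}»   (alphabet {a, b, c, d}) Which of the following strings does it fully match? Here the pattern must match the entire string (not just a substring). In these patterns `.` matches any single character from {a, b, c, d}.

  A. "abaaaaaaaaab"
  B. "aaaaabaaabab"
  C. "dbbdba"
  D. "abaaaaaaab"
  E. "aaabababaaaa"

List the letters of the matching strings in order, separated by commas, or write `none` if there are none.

A, B, D, E

A → match
B → match
C → no match
D → match
E → match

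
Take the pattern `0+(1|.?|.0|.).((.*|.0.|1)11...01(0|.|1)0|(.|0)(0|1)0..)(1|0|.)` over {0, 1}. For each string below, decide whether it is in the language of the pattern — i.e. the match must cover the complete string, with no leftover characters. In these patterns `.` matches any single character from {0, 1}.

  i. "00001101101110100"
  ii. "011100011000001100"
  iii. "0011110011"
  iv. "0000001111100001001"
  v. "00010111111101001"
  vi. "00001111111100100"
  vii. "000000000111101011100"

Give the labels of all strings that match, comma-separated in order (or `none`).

iii, iv, v

i → no match
ii → no match
iii. "0011110011" → match
iv → match
v → match
vi → no match
vii → no match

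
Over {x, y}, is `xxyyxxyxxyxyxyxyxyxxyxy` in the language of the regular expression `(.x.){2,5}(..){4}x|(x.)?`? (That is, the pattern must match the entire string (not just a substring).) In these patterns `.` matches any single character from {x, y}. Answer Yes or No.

No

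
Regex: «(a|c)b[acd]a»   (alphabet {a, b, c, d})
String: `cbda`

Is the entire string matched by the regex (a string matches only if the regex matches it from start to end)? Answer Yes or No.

Yes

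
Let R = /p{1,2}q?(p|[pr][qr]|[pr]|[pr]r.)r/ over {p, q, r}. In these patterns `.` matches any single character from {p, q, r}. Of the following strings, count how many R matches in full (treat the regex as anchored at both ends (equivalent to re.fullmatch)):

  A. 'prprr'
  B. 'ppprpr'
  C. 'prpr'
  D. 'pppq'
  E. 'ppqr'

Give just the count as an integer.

2

A → no match
B → match
C → no match
D → no match — must end with 'r'
E → match
Total matched: 2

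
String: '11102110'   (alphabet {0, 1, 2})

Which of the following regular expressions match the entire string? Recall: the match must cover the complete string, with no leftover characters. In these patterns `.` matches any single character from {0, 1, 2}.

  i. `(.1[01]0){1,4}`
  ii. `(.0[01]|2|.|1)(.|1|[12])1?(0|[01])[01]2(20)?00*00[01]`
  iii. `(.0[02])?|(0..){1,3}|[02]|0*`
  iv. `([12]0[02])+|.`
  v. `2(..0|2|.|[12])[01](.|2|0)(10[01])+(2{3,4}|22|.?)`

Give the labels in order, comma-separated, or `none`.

i → match
ii → no match
iii → no match
iv → no match
v → no match — must start with '2'

i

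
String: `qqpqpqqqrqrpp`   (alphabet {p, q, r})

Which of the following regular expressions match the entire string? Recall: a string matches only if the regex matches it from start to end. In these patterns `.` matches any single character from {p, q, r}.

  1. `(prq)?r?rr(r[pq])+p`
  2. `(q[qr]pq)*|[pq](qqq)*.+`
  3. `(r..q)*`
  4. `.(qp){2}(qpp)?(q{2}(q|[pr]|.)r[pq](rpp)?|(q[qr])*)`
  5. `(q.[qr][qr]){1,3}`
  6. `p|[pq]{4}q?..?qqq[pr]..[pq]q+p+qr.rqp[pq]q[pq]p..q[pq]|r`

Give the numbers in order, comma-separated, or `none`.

1 → no match
2 → match
3 → no match
4 → match
5 → no match
6 → no match

2, 4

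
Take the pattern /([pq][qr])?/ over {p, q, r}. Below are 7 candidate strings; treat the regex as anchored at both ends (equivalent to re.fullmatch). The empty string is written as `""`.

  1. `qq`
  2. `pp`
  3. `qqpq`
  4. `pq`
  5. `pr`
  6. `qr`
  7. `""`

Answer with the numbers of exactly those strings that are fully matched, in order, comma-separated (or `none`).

1, 4, 5, 6, 7

1 → match
2 → no match
3 → no match
4 → match
5 → match
6 → match
7 → match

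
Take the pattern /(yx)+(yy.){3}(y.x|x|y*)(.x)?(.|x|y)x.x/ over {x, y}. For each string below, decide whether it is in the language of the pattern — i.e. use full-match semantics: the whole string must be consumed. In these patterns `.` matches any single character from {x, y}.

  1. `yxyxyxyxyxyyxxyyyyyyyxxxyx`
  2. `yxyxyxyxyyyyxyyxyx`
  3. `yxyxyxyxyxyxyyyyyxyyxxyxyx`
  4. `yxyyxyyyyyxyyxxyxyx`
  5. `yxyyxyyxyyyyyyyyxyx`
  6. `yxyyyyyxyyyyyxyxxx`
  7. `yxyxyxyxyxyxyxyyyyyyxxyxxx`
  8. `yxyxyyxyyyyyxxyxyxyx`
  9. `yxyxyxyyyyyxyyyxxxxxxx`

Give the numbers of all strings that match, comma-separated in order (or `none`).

3, 4, 5, 6, 8, 9

1 → no match
2 → no match
3 → match
4 → match
5 → match
6 → match
7 → no match
8 → match
9 → match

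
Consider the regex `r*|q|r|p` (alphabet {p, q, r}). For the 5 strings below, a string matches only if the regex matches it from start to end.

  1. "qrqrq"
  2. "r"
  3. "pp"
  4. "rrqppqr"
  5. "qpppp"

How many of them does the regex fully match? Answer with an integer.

1

1. "qrqrq" → no match
2. "r" → match
3. "pp" → no match
4. "rrqppqr" → no match
5. "qpppp" → no match
Total matched: 1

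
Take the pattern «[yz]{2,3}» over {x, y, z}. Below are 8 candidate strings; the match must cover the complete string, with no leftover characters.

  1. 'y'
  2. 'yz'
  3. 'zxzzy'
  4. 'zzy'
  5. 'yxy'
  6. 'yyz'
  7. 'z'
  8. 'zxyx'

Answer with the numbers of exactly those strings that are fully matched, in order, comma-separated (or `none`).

2, 4, 6

1. 'y' → no match
2. 'yz' → match
3. 'zxzzy' → no match
4. 'zzy' → match
5. 'yxy' → no match
6. 'yyz' → match
7. 'z' → no match
8. 'zxyx' → no match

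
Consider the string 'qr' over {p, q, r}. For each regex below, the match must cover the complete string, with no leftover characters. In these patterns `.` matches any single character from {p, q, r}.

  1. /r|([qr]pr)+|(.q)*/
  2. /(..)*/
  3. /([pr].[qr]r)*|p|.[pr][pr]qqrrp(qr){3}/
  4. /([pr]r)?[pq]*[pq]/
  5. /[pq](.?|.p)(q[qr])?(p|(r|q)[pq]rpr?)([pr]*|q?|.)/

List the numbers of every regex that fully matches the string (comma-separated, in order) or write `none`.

2

1 → no match
2 → match
3 → no match
4 → no match
5 → no match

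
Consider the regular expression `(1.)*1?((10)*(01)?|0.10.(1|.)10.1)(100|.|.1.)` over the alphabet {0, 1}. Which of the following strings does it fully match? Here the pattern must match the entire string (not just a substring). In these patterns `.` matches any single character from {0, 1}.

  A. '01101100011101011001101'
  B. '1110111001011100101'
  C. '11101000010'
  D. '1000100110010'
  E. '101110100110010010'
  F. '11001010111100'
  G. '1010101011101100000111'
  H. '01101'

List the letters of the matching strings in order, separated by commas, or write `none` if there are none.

D

A → no match
B → no match
C → no match
D → match
E → no match
F → no match
G → no match
H → no match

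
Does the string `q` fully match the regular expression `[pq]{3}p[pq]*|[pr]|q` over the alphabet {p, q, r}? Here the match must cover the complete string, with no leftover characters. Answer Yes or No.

Yes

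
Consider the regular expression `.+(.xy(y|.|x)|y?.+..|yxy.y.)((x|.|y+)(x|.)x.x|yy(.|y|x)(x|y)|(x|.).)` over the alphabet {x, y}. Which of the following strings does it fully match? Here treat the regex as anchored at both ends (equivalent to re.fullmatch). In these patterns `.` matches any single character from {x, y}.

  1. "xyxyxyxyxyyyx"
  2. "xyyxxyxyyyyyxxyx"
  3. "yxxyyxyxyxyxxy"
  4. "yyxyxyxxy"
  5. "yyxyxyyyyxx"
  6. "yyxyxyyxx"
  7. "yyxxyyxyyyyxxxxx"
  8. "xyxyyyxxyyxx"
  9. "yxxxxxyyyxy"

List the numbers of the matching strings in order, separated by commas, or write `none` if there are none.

1 → match
2 → match
3 → match
4. "yyxyxyxxy" → match
5. "yyxyxyyyyxx" → match
6. "yyxyxyyxx" → match
7 → match
8. "xyxyyyxxyyxx" → match
9. "yxxxxxyyyxy" → match

1, 2, 3, 4, 5, 6, 7, 8, 9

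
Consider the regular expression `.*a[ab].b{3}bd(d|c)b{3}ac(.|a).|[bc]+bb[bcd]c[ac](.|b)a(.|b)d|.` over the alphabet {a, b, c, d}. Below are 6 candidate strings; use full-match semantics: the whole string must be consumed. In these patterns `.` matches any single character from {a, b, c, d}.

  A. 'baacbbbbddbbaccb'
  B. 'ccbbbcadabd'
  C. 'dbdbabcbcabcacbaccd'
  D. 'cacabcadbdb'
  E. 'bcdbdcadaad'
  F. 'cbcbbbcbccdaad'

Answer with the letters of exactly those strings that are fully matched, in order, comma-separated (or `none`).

B

A → no match
B → match
C → no match
D → no match
E → no match
F → no match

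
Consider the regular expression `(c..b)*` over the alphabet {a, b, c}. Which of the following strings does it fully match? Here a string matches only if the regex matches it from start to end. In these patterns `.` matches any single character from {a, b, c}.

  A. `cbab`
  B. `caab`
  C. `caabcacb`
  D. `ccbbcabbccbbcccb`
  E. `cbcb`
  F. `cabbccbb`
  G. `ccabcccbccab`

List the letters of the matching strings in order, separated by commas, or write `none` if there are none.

A, B, C, D, E, F, G

A → match
B → match
C → match
D → match
E → match
F → match
G → match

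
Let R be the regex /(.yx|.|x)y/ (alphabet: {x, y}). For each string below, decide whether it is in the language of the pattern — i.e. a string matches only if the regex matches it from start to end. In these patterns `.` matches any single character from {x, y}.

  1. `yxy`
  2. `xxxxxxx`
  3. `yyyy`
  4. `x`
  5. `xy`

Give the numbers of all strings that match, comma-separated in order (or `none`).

1 → no match
2 → no match — must end with `y`
3 → no match
4 → no match — must end with `y`
5 → match

5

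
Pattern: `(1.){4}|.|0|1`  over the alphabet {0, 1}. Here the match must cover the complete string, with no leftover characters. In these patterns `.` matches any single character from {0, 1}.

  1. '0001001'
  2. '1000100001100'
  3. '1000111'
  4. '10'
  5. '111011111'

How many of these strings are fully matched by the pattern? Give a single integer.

0

1 → no match
2 → no match
3 → no match
4 → no match
5 → no match
Total matched: 0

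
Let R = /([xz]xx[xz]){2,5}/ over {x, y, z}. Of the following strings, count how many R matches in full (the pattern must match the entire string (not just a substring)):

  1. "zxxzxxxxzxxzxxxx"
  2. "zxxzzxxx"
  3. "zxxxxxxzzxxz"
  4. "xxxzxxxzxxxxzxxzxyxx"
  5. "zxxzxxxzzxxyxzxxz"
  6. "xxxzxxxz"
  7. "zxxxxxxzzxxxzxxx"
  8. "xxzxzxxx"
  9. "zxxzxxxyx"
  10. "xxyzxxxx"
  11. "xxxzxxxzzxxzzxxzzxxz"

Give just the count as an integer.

1 → match
2 → match
3 → match
4 → no match
5 → no match
6 → match
7 → match
8 → no match
9 → no match
10 → no match
11 → match
Total matched: 6

6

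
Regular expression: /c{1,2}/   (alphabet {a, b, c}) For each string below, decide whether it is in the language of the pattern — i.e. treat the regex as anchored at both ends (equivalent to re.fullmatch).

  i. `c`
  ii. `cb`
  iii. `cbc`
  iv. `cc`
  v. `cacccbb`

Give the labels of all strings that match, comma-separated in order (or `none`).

i → match
ii → no match — must end with `c`
iii → no match
iv → match
v → no match — must end with `c`

i, iv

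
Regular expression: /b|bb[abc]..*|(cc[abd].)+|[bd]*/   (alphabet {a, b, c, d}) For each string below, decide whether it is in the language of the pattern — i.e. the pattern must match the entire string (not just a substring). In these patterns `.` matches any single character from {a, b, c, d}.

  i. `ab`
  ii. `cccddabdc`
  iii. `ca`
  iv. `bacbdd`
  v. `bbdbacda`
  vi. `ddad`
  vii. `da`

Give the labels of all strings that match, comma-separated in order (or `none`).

i → no match
ii → no match
iii → no match
iv → no match
v → no match
vi → no match
vii → no match

none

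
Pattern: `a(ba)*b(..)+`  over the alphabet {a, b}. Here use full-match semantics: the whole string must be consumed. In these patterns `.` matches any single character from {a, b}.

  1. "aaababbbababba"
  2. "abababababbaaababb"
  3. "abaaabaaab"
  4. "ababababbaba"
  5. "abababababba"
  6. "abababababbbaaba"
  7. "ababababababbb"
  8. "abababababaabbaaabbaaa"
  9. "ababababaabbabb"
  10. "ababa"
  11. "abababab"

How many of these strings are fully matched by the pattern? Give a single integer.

1 → no match
2 → match
3 → match
4 → match
5 → match
6 → match
7 → match
8 → match
9 → no match
10 → no match
11 → match
Total matched: 8

8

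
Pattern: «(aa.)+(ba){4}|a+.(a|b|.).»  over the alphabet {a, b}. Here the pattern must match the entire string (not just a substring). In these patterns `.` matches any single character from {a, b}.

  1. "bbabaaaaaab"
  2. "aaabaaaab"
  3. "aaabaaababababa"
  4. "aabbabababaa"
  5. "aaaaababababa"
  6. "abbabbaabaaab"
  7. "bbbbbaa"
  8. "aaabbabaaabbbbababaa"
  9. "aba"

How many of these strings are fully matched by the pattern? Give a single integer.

0

1 → no match
2 → no match
3 → no match
4 → no match
5 → no match
6 → no match
7 → no match
8 → no match
9 → no match
Total matched: 0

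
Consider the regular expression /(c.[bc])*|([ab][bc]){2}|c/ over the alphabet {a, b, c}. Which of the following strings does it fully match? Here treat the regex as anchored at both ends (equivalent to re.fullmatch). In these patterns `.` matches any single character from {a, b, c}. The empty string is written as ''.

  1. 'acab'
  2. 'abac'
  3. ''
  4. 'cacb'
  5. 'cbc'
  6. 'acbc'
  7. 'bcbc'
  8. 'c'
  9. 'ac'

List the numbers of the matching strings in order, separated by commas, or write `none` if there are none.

1 → match
2 → match
3 → match
4 → no match
5 → match
6 → match
7 → match
8 → match
9 → no match

1, 2, 3, 5, 6, 7, 8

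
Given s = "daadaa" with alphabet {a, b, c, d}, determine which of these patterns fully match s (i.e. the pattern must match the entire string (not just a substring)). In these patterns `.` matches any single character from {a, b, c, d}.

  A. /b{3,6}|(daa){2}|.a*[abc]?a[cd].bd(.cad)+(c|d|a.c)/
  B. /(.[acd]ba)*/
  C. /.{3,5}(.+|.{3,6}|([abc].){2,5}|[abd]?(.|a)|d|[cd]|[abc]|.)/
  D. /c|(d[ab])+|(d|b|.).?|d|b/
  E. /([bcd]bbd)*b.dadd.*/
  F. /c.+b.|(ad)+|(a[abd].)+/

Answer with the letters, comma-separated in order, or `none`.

A, C

A → match
B → no match
C → match
D → no match
E → no match
F → no match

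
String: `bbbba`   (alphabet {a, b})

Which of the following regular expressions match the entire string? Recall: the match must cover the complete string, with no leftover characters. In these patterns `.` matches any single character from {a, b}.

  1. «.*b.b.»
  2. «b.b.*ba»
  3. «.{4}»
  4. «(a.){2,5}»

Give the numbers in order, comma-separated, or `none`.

1, 2

1 → match
2 → match
3 → no match
4 → no match — must start with `a`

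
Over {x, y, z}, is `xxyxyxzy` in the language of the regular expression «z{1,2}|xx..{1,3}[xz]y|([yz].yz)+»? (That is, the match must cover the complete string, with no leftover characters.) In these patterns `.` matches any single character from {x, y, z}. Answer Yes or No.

Yes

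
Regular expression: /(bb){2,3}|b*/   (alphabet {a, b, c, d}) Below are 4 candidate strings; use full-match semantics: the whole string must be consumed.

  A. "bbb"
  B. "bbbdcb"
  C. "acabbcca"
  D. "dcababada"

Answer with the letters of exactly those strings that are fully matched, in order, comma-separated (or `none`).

A

A. "bbb" → match
B. "bbbdcb" → no match
C. "acabbcca" → no match
D. "dcababada" → no match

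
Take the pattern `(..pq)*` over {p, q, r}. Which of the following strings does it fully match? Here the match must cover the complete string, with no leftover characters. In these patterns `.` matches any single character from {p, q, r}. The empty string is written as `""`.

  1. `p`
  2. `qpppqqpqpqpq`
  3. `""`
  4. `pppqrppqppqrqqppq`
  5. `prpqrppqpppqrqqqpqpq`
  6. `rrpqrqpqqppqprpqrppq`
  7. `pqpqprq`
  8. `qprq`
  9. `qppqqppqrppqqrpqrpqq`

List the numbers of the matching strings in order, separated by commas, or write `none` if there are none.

1 → no match
2 → no match
3 → match
4 → no match
5 → no match
6 → match
7 → no match
8 → no match
9 → no match

3, 6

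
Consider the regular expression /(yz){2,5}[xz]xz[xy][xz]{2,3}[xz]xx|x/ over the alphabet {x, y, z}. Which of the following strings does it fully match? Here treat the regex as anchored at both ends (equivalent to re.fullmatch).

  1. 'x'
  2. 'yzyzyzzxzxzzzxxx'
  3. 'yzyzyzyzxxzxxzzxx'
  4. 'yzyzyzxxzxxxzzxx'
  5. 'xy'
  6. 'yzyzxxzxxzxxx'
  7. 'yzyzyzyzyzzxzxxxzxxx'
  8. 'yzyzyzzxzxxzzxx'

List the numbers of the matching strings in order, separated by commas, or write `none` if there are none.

1, 2, 3, 4, 6, 7, 8

1 → match
2 → match
3 → match
4 → match
5 → no match
6 → match
7 → match
8 → match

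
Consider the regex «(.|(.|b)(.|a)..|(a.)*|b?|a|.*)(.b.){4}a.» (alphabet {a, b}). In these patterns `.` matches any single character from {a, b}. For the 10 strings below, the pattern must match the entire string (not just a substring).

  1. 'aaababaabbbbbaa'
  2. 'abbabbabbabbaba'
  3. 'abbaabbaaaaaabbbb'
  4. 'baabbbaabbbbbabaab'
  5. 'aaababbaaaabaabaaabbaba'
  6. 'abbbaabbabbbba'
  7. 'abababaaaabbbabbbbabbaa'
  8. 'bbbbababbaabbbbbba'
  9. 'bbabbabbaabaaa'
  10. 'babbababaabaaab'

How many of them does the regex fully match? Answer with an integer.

1 → no match
2 → no match
3 → no match
4 → match
5 → no match
6 → no match
7 → no match
8 → no match
9 → match
10 → no match
Total matched: 2

2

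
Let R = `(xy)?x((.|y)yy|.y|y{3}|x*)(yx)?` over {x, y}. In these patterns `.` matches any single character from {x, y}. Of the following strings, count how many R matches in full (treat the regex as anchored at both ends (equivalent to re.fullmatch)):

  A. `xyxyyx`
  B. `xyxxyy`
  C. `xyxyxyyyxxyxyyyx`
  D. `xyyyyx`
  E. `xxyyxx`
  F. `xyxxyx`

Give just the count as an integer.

3

A → no match
B → match
C → no match
D → match
E → no match
F → match
Total matched: 3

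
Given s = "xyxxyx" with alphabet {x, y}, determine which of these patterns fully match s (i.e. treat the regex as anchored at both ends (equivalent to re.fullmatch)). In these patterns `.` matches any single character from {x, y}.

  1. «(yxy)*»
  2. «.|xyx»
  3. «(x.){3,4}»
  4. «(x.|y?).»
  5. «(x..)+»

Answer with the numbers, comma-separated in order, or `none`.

5

1 → no match
2 → no match
3 → no match
4 → no match
5 → match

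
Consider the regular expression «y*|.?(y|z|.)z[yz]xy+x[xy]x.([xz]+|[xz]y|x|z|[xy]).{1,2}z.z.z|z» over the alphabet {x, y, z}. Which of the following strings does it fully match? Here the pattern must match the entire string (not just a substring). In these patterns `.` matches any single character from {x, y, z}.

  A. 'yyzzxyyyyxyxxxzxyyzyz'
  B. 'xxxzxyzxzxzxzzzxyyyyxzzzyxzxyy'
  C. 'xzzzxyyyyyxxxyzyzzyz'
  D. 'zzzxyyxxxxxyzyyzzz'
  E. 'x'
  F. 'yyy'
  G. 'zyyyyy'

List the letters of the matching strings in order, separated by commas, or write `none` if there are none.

F

A → no match
B → no match
C → no match
D → no match
E → no match
F → match
G → no match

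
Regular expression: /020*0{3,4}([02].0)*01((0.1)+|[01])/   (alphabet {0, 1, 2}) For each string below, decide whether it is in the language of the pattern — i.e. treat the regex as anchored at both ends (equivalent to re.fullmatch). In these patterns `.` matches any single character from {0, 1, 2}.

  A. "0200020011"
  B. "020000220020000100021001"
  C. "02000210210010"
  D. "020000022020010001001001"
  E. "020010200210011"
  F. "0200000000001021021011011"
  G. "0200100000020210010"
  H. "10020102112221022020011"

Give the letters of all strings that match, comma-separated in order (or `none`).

C, F

A → no match
B → no match
C → match
D → no match
E → no match
F → match
G → no match
H → no match — must start with "02"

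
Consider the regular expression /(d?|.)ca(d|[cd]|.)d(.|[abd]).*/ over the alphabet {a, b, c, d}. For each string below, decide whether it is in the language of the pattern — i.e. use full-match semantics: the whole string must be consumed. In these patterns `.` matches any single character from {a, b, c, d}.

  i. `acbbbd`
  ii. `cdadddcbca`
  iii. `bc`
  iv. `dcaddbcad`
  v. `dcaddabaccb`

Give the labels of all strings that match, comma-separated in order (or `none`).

i. `acbbbd` → no match
ii. `cdadddcbca` → no match
iii. `bc` → no match
iv. `dcaddbcad` → match
v. `dcaddabaccb` → match

iv, v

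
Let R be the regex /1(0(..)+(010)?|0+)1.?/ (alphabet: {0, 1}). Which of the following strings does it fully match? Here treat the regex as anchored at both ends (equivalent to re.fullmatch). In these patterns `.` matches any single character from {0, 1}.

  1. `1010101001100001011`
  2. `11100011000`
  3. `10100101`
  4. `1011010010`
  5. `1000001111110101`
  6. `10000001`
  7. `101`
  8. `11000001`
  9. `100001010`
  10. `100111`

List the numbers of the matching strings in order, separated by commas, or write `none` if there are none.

1 → match
2 → no match — must start with `10`
3 → match
4 → match
5 → match
6 → match
7 → match
8 → no match — must start with `10`
9 → match
10 → match

1, 3, 4, 5, 6, 7, 9, 10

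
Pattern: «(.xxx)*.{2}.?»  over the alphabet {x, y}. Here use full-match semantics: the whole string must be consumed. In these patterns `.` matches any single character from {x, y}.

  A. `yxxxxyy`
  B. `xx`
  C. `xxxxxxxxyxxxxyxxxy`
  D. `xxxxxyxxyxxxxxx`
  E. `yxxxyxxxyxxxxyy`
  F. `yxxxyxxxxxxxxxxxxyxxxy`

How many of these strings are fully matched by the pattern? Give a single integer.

A → match
B → match
C → no match
D → no match
E → match
F → no match
Total matched: 3

3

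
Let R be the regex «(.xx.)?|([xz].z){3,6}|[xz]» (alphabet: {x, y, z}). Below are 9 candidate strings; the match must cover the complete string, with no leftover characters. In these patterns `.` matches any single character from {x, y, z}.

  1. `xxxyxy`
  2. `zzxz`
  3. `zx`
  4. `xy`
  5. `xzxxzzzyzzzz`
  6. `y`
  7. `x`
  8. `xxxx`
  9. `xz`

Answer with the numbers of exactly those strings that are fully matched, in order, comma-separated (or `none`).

1. `xxxyxy` → no match
2. `zzxz` → no match
3. `zx` → no match
4. `xy` → no match
5. `xzxxzzzyzzzz` → no match
6. `y` → no match
7. `x` → match
8. `xxxx` → match
9. `xz` → no match

7, 8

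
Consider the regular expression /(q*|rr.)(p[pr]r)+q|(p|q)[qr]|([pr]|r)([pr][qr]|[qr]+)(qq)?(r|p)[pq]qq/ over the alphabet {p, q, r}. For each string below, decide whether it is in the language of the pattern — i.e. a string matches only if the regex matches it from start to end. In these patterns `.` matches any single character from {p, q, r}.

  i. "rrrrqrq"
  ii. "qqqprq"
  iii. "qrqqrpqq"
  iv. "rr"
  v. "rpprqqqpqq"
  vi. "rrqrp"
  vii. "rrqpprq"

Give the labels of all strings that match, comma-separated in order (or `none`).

vii

i → no match
ii → no match
iii → no match
iv → no match
v → no match
vi → no match
vii → match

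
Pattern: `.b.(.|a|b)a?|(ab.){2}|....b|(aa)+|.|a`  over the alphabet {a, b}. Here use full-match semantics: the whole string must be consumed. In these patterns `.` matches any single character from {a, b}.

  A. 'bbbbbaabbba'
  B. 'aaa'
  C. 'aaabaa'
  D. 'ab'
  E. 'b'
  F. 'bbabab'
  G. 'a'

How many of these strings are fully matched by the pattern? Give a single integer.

A → no match
B → no match
C → no match
D → no match
E → match
F → no match
G → match
Total matched: 2

2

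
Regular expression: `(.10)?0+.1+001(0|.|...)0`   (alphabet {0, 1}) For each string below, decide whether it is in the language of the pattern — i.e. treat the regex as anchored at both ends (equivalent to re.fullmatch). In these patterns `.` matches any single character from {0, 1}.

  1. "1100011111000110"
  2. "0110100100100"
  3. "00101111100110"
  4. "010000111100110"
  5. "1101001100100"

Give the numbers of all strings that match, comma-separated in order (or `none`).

4

1 → no match
2 → no match
3 → no match
4 → match
5 → no match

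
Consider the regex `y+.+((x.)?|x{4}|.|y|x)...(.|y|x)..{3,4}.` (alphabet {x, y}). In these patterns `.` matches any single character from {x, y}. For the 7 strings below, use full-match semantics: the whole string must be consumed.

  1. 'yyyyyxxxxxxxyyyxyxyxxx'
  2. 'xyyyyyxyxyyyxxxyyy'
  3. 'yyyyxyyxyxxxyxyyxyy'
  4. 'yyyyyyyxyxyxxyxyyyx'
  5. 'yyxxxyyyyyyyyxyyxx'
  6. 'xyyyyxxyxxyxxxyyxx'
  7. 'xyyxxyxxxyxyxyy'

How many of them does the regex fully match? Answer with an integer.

4

1 → match
2 → no match — must start with 'y'
3 → match
4 → match
5 → match
6 → no match — must start with 'y'
7 → no match — must start with 'y'
Total matched: 4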